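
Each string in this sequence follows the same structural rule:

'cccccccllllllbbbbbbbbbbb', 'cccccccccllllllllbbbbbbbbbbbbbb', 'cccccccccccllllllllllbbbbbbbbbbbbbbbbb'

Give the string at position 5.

Reading off run lengths: c runs 7, 9, 11; l runs 6, 8, 10; b runs 11, 14, 17 — each is linear in n, where the shown terms are n = 3, 4, 5.
Setting n = 7 gives 15, 14, 23 characters in each block.

cccccccccccccccllllllllllllllbbbbbbbbbbbbbbbbbbbbbbb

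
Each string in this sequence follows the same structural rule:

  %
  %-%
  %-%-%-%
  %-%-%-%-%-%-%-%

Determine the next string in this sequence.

Every step duplicates the string with '-' between the halves.
One more doubling of %-%-%-%-%-%-%-% gives the answer.

%-%-%-%-%-%-%-%-%-%-%-%-%-%-%-%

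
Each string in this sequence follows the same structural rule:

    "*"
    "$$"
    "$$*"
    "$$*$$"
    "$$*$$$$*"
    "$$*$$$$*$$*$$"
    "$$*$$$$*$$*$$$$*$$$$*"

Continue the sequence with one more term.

From term 3 onward, concatenate the last term with the second-to-last: $$·* = $$*, $$*·$$ = $$*$$, …
The next term joins $$*$$$$*$$*$$$$*$$$$* and $$*$$$$*$$*$$.

$$*$$$$*$$*$$$$*$$$$*$$*$$$$*$$*$$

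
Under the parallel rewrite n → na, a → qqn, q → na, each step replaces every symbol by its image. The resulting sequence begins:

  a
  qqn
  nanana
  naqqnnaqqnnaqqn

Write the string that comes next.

Applying the rule to each of the 15 symbols of naqqnnaqqnnaqqn gives the pieces na qqn na na na na qqn na na na na qqn na na na, which concatenate to the answer.

naqqnnanananaqqnnanananaqqnnanana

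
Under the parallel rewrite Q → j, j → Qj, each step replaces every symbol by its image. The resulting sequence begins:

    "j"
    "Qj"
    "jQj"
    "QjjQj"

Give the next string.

Apply φ to QjjQj symbol by symbol: Q→j, j→Qj, j→Qj, Q→j, j→Qj; joined: j Qj Qj j Qj.

jQjQjjQj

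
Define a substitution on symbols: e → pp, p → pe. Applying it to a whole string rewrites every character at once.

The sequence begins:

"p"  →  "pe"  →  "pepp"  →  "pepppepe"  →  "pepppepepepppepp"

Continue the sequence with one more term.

Rewriting the 16 symbols of pepppepepepppepp one by one yields pe pp pe pe pe pp pe pp pe pp pe pe pe pp pe pe; concatenated:

pepppepepepppepppepppepepepppepe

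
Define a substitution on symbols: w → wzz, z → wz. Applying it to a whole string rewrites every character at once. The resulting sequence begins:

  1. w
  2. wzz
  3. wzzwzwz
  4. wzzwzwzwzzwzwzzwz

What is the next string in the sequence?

Rewriting the 17 symbols of wzzwzwzwzzwzwzzwz one by one yields wzz wz wz wzz wz wzz wz wzz wz wz wzz wz wzz wz wz wzz wz; concatenated:

wzzwzwzwzzwzwzzwzwzzwzwzwzzwzwzzwzwzwzzwz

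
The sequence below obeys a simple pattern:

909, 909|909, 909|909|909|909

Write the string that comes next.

s(k+1) = s(k)·|·s(k) — each term doubles the last with '|' between the halves.
One more doubling of 909|909|909|909 gives the answer.

909|909|909|909|909|909|909|909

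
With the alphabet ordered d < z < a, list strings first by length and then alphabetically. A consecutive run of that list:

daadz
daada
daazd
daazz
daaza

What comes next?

Find the rightmost character of daaza below a, bump it to the next letter, and reset everything to its right to d.

daaad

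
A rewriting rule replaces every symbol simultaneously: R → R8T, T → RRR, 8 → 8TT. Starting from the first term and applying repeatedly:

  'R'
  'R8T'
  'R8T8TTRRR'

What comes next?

R8T8TTRRR8TTRRRRRRR8TR8TR8T

Expanding R8T8TTRRR: R→R8T, 8→8TT, T→RRR, 8→8TT, T→RRR, T→RRR, R→R8T, R→R8T, R→R8T. Concatenated: R8T 8TT RRR 8TT RRR RRR R8T R8T R8T.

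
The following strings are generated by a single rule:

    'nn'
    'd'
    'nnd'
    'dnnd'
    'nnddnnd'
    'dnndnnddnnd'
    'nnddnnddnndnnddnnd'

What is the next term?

Each term (from the third on) is the two preceding terms concatenated in order: term 3 = nn·d = nnd.
So term 8 is dnndnnddnnd·nnddnnddnndnnddnnd.

dnndnnddnndnnddnnddnndnnddnnd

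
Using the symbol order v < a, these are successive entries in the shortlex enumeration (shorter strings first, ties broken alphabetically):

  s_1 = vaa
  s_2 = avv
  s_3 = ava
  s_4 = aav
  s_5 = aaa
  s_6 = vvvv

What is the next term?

vvva

Find the rightmost character of vvvv below a, bump it to the next letter, and reset everything to its right to v.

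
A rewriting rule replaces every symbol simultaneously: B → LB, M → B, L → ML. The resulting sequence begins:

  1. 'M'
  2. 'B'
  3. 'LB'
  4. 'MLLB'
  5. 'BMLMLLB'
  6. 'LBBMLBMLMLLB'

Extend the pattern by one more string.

Apply φ to LBBMLBMLMLLB symbol by symbol: L→ML, B→LB, B→LB, M→B, L→ML, B→LB, M→B, L→ML, M→B, L→ML, L→ML, B→LB; joined: ML LB LB B ML LB B ML B ML ML LB.

MLLBLBBMLLBBMLBMLMLLB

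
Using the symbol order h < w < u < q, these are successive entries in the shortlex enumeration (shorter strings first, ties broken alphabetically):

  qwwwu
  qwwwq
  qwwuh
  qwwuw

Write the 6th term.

Advancing 2 positions from qwwuw through qwwuw → qwwuu reaches term 6.

qwwuq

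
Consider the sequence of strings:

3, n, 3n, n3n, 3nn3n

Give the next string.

n3n3nn3n

From term 3 onward, concatenate the second-to-last term with the last: 3·n = 3n, n·3n = n3n, …
So term 6 is n3n·3nn3n.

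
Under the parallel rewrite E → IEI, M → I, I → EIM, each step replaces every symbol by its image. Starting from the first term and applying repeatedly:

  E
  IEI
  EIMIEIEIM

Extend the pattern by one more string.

IEIEIMIEIMIEIEIMIEIEIMI

Expanding EIMIEIEIM: E→IEI, I→EIM, M→I, I→EIM, E→IEI, I→EIM, E→IEI, I→EIM, M→I. Concatenated: IEI EIM I EIM IEI EIM IEI EIM I.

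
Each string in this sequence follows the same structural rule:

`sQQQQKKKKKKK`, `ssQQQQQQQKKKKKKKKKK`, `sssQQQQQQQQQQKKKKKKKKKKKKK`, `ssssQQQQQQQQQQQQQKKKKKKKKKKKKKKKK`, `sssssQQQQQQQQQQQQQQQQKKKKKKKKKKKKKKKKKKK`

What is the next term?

ssssssQQQQQQQQQQQQQQQQQQQKKKKKKKKKKKKKKKKKKKKKK

Each string has the form s^{n-1} Q^{3n-2} K^{3n+1}, where the shown terms are n = 2, 3, 4, 5, 6.
Setting n = 7 gives 6, 19, 22 characters in each block.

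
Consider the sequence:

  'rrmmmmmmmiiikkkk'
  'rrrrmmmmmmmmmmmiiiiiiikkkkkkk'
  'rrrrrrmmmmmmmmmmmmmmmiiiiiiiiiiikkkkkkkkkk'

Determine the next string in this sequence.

Reading off run lengths: r runs 2, 4, 6; m runs 7, 11, 15; i runs 3, 7, 11; k runs 4, 7, 10 — each is linear in n (n = 1, 2, …).
Setting n = 4 gives 8, 19, 15, 13 characters in each block.

rrrrrrrrmmmmmmmmmmmmmmmmmmmiiiiiiiiiiiiiiikkkkkkkkkkkkk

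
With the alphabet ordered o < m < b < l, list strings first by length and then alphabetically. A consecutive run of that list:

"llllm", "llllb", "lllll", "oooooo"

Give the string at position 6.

ooooob

Continuing the enumeration 2 steps past oooooo: oooooo → ooooom → (answer).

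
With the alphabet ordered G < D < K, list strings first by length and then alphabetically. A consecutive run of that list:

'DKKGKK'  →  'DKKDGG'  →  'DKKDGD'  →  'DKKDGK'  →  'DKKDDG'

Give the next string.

Find the rightmost character of DKKDDG below K, bump it to the next letter, and reset everything to its right to G.

DKKDDD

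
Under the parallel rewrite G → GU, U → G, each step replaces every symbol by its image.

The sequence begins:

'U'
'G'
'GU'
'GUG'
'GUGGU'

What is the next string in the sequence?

Expanding GUGGU: G→GU, U→G, G→GU, G→GU, U→G. Concatenated: GU G GU GU G.

GUGGUGUG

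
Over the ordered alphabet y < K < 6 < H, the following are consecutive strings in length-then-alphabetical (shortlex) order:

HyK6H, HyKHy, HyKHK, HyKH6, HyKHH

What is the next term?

Find the rightmost character of HyKHH below H, bump it to the next letter, and reset everything to its right to y.

Hy6yy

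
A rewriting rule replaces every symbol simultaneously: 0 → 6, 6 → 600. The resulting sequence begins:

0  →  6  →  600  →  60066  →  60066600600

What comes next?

Rewriting each symbol of 60066600600: 6→600, 0→6, 0→6, 6→600, 6→600, 6→600, 0→6, 0→6, 6→600, 0→6, 0→6, which concatenates to 600 6 6 600 600 600 6 6 600 6 6.

600666006006006660066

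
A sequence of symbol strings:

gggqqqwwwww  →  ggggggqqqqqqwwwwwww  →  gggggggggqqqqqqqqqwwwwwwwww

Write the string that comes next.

Each string has the form g^{3n} q^{3n} w^{2n+3} (n = 1, 2, …).
Setting n = 4 gives 12, 12, 11 characters in each block.

ggggggggggggqqqqqqqqqqqqwwwwwwwwwww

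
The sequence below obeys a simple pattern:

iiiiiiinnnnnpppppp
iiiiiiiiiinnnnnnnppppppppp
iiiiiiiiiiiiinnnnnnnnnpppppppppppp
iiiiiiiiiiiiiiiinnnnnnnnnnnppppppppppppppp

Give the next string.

iiiiiiiiiiiiiiiiiiinnnnnnnnnnnnnpppppppppppppppppp

Each string has the form i^{3n+1} n^{2n+1} p^{3n}, where the shown terms are n = 2, 3, 4, 5.
Setting n = 6 gives 19, 13, 18 characters in each block.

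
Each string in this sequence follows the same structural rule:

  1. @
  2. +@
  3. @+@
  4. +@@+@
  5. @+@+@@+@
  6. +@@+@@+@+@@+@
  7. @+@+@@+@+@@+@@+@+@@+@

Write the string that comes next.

+@@+@@+@+@@+@@+@+@@+@+@@+@@+@+@@+@

Each term (from the third on) is the two preceding terms concatenated in order: term 3 = @·+@ = @+@.
Continuing: +@@+@@+@+@@+@ · @+@+@@+@+@@+@@+@+@@+@ gives term 8.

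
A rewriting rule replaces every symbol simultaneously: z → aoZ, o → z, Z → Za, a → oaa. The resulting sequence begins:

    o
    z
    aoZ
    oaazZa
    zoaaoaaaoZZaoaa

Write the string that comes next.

aoZzoaaoaazoaaoaaoaazZaZaoaazoaaoaa

Applying the rule to each of the 15 symbols of zoaaoaaaoZZaoaa gives the pieces aoZ z oaa oaa z oaa oaa oaa z Za Za oaa z oaa oaa, which concatenate to the answer.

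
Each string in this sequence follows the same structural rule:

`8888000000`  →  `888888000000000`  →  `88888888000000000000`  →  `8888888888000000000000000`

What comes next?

888888888888000000000000000000

Reading off run lengths: 8 runs 4, 6, 8, 10; 0 runs 6, 9, 12, 15 — each is linear in n, where the shown terms are n = 2, 3, 4, 5.
For the next term, n = 6, so the run lengths are 12, 18.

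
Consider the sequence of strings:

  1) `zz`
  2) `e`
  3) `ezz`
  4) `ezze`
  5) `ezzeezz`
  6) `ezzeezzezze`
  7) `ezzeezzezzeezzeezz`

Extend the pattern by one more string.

ezzeezzezzeezzeezzezzeezzezze

Each term (from the third on) is the previous term followed by the one before it: term 3 = e·zz = ezz.
So term 8 is ezzeezzezzeezzeezz·ezzeezzezze.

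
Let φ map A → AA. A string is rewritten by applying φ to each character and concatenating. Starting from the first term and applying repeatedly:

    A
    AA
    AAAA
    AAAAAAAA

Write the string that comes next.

AAAAAAAAAAAAAAAA

Rewriting each symbol of AAAAAAAA: A→AA, A→AA, A→AA, A→AA, A→AA, A→AA, A→AA, A→AA, which concatenates to AA AA AA AA AA AA AA AA.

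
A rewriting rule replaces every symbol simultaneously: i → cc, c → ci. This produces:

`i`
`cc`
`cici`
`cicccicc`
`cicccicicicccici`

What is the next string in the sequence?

cicccicicicccicccicccicicicccicc

Applying the rule to each of the 16 symbols of cicccicicicccici gives the pieces ci cc ci ci ci cc ci cc ci cc ci ci ci cc ci cc, which concatenate to the answer.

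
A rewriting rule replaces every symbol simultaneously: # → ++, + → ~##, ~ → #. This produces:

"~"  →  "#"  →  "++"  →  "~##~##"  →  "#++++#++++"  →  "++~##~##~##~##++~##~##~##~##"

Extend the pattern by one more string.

~##~###++++#++++#++++#++++~##~###++++#++++#++++#++++

φ(++~##~##~##~##++~##~##~##~##) expands symbol-by-symbol to ~## ~## # ++ ++ # ++ ++ # ++ ++ # ++ ++ ~## ~## # ++ ++ # ++ ++ # ++ ++ # ++ ++; joining the 28 pieces gives the next term.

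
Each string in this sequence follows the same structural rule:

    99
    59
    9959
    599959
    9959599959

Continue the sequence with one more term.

Each term (from the third on) is the two preceding terms concatenated in order: term 3 = 99·59 = 9959.
Continuing: 599959 · 9959599959 gives term 6.

5999599959599959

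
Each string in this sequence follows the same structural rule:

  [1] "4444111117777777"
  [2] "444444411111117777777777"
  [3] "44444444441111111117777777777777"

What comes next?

4444444444444111111111117777777777777777

Term n consists of 3n-2 4's, followed by 2n+1 1's, followed by 3n+1 7's, where the shown terms are n = 2, 3, 4.
For the next term, n = 5, so the run lengths are 13, 11, 16.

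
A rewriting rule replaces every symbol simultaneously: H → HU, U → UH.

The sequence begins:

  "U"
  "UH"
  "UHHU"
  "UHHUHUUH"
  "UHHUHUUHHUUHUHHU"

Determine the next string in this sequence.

UHHUHUUHHUUHUHHUHUUHUHHUUHHUHUUH

Applying the rule to each of the 16 symbols of UHHUHUUHHUUHUHHU gives the pieces UH HU HU UH HU UH UH HU HU UH UH HU UH HU HU UH, which concatenate to the answer.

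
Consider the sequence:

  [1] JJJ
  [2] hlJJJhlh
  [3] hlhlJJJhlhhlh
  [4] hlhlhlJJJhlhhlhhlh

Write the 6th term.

s(k+1) = hl·s(k)·hlh, so each term gains hl as a prefix and hlh as a suffix.
From hlhlhlJJJhlhhlhhlh, 2 further steps: hlhlhlJJJhlhhlhhlh → hlhlhlhlJJJhlhhlhhlhhlh → (answer).

hlhlhlhlhlJJJhlhhlhhlhhlhhlh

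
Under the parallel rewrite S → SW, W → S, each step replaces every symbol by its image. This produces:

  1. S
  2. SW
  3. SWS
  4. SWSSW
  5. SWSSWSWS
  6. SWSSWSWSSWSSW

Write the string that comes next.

Rewriting the 13 symbols of SWSSWSWSSWSSW one by one yields SW S SW SW S SW S SW SW S SW SW S; concatenated:

SWSSWSWSSWSSWSWSSWSWS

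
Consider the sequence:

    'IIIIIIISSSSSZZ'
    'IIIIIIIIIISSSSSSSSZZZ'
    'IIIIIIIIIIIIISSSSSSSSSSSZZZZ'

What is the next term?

IIIIIIIIIIIIIIIISSSSSSSSSSSSSSZZZZZ

Each string has the form I^{3n+1} S^{3n-1} Z^{n}, where the shown terms are n = 2, 3, 4.
For the next term, n = 5, so the run lengths are 16, 14, 5.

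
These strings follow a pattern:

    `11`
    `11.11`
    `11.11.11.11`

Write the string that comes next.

s(k+1) = s(k)·.·s(k) — each term doubles the last with '.' between the halves.
One more doubling of 11.11.11.11 gives the answer.

11.11.11.11.11.11.11.11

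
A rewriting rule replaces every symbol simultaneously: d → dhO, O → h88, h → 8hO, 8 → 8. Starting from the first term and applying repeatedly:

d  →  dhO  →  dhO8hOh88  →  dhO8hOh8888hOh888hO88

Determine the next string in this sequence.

Replace each of the 21 characters of dhO8hOh8888hOh888hO88 in place — dhO 8hO h88 8 8hO h88 8hO 8 8 8 8 8hO h88 8hO 8 8 8 8hO h88 8 8 — and concatenate.

dhO8hOh8888hOh888hO88888hOh888hO8888hOh8888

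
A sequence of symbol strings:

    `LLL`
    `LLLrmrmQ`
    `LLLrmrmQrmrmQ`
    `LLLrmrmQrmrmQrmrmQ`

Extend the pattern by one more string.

Every step adds rmrmQ to the end: s(k+1) = s(k)·rmrmQ.
So the next term is LLLrmrmQrmrmQrmrmQ·rmrmQ.

LLLrmrmQrmrmQrmrmQrmrmQ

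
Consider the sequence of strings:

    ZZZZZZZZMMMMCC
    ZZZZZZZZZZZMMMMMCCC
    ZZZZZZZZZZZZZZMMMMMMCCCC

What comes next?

The n-th term is 3n+2 Z's then n+2 M's then n C's, where the shown terms are n = 2, 3, 4.
For the next term, n = 5, so the run lengths are 17, 7, 5.

ZZZZZZZZZZZZZZZZZMMMMMMMCCCCC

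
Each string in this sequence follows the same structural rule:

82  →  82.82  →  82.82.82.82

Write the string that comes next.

82.82.82.82.82.82.82.82

Every step duplicates the string with '.' between the halves.
One more doubling of 82.82.82.82 gives the answer.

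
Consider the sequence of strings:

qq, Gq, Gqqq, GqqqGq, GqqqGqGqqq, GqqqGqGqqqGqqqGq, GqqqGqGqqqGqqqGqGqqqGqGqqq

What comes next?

GqqqGqGqqqGqqqGqGqqqGqGqqqGqqqGqGqqqGqqqGq

This is a Fibonacci-style word recurrence s(k) = s(k−1)·s(k−2): e.g. Gq·qq = Gqqq.
The next term joins GqqqGqGqqqGqqqGqGqqqGqGqqq and GqqqGqGqqqGqqqGq.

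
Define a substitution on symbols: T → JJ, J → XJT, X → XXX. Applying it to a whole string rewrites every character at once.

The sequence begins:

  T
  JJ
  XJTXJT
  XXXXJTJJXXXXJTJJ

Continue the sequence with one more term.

XXXXXXXXXXXXXJTJJXJTXJTXXXXXXXXXXXXXJTJJXJTXJT

Applying the rule to each of the 16 symbols of XXXXJTJJXXXXJTJJ gives the pieces XXX XXX XXX XXX XJT JJ XJT XJT XXX XXX XXX XXX XJT JJ XJT XJT, which concatenate to the answer.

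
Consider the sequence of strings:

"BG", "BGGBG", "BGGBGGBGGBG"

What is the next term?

BGGBGGBGGBGGBGGBGGBGGBG

s(k+1) = s(k)·G·s(k) — each term doubles the last with 'G' between the halves.
So the next term is two copies of BGGBGGBGGBG with 'G' between the halves.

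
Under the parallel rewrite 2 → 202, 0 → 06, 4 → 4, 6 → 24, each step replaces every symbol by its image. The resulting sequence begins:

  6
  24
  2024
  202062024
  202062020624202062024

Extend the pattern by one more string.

Rewriting the 21 symbols of 202062020624202062024 one by one yields 202 06 202 06 24 202 06 202 06 24 202 4 202 06 202 06 24 202 06 202 4; concatenated:

2020620206242020620206242024202062020624202062024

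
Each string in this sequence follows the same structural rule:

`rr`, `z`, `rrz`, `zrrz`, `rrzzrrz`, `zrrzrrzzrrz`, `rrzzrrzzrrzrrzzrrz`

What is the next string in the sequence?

From term 3 onward, concatenate the second-to-last term with the last: rr·z = rrz, z·rrz = zrrz, …
Continuing: zrrzrrzzrrz · rrzzrrzzrrzrrzzrrz gives term 8.

zrrzrrzzrrzrrzzrrzzrrzrrzzrrz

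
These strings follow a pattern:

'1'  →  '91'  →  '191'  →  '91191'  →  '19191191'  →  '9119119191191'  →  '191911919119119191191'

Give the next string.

9119119191191191911919119119191191

From term 3 onward, concatenate the second-to-last term with the last: 1·91 = 191, 91·191 = 91191, …
The next term joins 9119119191191 and 191911919119119191191.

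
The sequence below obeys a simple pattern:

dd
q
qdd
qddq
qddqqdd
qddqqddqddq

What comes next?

qddqqddqddqqddqqdd

This is a Fibonacci-style word recurrence s(k) = s(k−1)·s(k−2): e.g. q·dd = qdd.
Continuing: qddqqddqddq · qddqqdd gives term 7.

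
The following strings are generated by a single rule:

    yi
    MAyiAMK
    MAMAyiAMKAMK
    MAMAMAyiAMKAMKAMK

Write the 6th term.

MAMAMAMAMAyiAMKAMKAMKAMKAMK

Each term wraps the previous one in MA on the left and AMK on the right.
From MAMAMAyiAMKAMKAMK, 2 further steps: MAMAMAyiAMKAMKAMK → MAMAMAMAyiAMKAMKAMKAMK → (answer).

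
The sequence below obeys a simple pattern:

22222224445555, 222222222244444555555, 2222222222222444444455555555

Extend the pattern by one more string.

Term n consists of 3n+1 2's, followed by 2n-1 4's, followed by 2n 5's, where the shown terms are n = 2, 3, 4.
Setting n = 5 gives 16, 9, 10 characters in each block.

22222222222222224444444445555555555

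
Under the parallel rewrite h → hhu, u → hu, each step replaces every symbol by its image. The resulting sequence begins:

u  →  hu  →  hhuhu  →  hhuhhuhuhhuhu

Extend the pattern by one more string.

hhuhhuhuhhuhhuhuhhuhuhhuhhuhuhhuhu

Replace each of the 13 characters of hhuhhuhuhhuhu in place — hhu hhu hu hhu hhu hu hhu hu hhu hhu hu hhu hu — and concatenate.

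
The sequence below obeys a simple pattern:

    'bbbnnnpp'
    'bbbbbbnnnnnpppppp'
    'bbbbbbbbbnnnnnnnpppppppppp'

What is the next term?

bbbbbbbbbbbbnnnnnnnnnpppppppppppppp

Term n consists of 3n b's, followed by 2n+1 n's, followed by 4n-2 p's (n = 1, 2, …).
Setting n = 4 gives 12, 9, 14 characters in each block.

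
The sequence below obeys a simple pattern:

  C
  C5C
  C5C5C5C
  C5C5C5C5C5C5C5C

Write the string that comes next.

Each string is two copies of the previous one joined by '5'.
One more doubling of C5C5C5C5C5C5C5C gives the answer.

C5C5C5C5C5C5C5C5C5C5C5C5C5C5C5C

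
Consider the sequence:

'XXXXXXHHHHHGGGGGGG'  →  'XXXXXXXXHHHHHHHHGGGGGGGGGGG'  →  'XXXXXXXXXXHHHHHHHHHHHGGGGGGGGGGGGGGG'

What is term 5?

Term n consists of 2n+2 X's, followed by 3n-1 H's, followed by 4n-1 G's, where the shown terms are n = 2, 3, 4.
For term 5, n = 6, so the run lengths are 14, 17, 23.

XXXXXXXXXXXXXXHHHHHHHHHHHHHHHHHGGGGGGGGGGGGGGGGGGGGGGG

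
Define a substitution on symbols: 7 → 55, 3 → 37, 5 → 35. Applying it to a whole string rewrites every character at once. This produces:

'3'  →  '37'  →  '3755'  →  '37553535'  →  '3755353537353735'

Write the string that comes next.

37553535373537353755373537553735

Replace each of the 16 characters of 3755353537353735 in place — 37 55 35 35 37 35 37 35 37 55 37 35 37 55 37 35 — and concatenate.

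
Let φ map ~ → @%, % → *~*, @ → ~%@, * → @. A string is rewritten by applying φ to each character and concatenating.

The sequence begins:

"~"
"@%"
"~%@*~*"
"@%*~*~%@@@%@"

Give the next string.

Expanding @%*~*~%@@@%@: @→~%@, %→*~*, *→@, ~→@%, *→@, ~→@%, %→*~*, @→~%@, @→~%@, @→~%@, %→*~*, @→~%@. Concatenated: ~%@ *~* @ @% @ @% *~* ~%@ ~%@ ~%@ *~* ~%@.

~%@*~*@@%@@%*~*~%@~%@~%@*~*~%@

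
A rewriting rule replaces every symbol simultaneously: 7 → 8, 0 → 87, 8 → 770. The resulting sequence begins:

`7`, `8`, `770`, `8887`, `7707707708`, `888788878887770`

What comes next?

Rewriting the 15 symbols of 888788878887770 one by one yields 770 770 770 8 770 770 770 8 770 770 770 8 8 8 87; concatenated:

7707707708770770770877077077088887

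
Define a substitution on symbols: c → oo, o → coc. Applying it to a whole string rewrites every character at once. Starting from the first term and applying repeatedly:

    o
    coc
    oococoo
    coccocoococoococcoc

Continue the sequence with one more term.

oococoooococoococcocoococoococcocoococoooococoo

Applying the rule to each of the 19 symbols of coccocoococoococcoc gives the pieces oo coc oo oo coc oo coc coc oo coc oo coc coc oo coc oo oo coc oo, which concatenate to the answer.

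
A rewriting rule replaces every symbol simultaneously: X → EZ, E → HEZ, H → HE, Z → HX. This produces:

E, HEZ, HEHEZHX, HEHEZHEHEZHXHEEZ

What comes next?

Rewriting the 16 symbols of HEHEZHEHEZHXHEEZ one by one yields HE HEZ HE HEZ HX HE HEZ HE HEZ HX HE EZ HE HEZ HEZ HX; concatenated:

HEHEZHEHEZHXHEHEZHEHEZHXHEEZHEHEZHEZHX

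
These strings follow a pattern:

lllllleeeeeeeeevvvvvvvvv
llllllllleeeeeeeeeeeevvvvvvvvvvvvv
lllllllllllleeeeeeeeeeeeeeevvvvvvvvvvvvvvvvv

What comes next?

Each string has the form l^{3n} e^{3n+3} v^{4n+1}, where the shown terms are n = 2, 3, 4.
For the next term, n = 5, so the run lengths are 15, 18, 21.

llllllllllllllleeeeeeeeeeeeeeeeeevvvvvvvvvvvvvvvvvvvvv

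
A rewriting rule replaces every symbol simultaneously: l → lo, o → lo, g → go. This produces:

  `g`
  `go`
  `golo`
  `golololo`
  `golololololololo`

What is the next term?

golololololololololololololololo

φ(golololololololo) expands symbol-by-symbol to go lo lo lo lo lo lo lo lo lo lo lo lo lo lo lo; joining the 16 pieces gives the next term.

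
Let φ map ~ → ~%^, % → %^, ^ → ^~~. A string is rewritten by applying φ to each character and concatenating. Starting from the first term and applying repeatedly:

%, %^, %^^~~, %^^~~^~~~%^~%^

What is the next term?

Rewriting the 14 symbols of %^^~~^~~~%^~%^ one by one yields %^ ^~~ ^~~ ~%^ ~%^ ^~~ ~%^ ~%^ ~%^ %^ ^~~ ~%^ %^ ^~~; concatenated:

%^^~~^~~~%^~%^^~~~%^~%^~%^%^^~~~%^%^^~~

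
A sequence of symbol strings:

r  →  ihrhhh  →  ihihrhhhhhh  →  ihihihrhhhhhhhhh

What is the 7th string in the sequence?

ihihihihihihrhhhhhhhhhhhhhhhhhh

s(k+1) = ih·s(k)·hhh, so each term gains ih as a prefix and hhh as a suffix.
From ihihihrhhhhhhhhh, 3 further steps: ihihihrhhhhhhhhh → ihihihihrhhhhhhhhhhhh → ihihihihihrhhhhhhhhhhhhhhh → (answer).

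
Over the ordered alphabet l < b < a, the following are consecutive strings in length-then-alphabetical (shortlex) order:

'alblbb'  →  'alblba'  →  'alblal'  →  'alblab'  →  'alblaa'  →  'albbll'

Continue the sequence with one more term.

albblb

Treat albbll as a base-3 numeral over the given alphabet and add one, carrying through any trailing a's.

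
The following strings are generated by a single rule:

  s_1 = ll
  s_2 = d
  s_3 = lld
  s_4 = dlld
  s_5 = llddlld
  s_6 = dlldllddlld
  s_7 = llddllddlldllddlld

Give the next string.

This is a Fibonacci-style word recurrence s(k) = s(k−2)·s(k−1): e.g. ll·d = lld.
The next term joins dlldllddlld and llddllddlldllddlld.

dlldllddlldllddllddlldllddlld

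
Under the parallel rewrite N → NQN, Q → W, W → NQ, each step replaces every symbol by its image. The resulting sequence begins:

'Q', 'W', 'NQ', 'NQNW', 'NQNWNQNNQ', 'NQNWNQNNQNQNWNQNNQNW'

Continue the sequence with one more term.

Applying the rule to each of the 20 symbols of NQNWNQNNQNQNWNQNNQNW gives the pieces NQN W NQN NQ NQN W NQN NQN W NQN W NQN NQ NQN W NQN NQN W NQN NQ, which concatenate to the answer.

NQNWNQNNQNQNWNQNNQNWNQNWNQNNQNQNWNQNNQNWNQNNQ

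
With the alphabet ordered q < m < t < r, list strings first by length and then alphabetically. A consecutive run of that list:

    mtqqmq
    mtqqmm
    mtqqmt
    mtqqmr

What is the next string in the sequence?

The successor of mtqqmr increments the rightmost position that isn't already r and resets every position after it to q.

mtqqtq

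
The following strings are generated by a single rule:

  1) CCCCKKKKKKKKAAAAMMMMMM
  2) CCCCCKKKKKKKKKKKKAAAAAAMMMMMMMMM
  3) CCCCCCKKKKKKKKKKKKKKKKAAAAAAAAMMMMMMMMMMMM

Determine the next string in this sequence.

CCCCCCCKKKKKKKKKKKKKKKKKKKKAAAAAAAAAAMMMMMMMMMMMMMMM

The n-th term is n+2 C's then 4n K's then 2n A's then 3n M's, where the shown terms are n = 2, 3, 4.
For the next term, n = 5, so the run lengths are 7, 20, 10, 15.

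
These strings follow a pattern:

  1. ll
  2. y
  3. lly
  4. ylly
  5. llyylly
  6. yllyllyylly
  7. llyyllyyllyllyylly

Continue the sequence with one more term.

From term 3 onward, concatenate the second-to-last term with the last: ll·y = lly, y·lly = ylly, …
So term 8 is yllyllyylly·llyyllyyllyllyylly.

yllyllyyllyllyyllyyllyllyylly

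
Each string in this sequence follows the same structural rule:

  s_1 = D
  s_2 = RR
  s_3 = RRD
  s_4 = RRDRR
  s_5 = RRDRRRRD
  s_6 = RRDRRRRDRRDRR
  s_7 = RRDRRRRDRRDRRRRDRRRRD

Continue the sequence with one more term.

Each term (from the third on) is the previous term followed by the one before it: term 3 = RR·D = RRD.
The next term joins RRDRRRRDRRDRRRRDRRRRD and RRDRRRRDRRDRR.

RRDRRRRDRRDRRRRDRRRRDRRDRRRRDRRDRR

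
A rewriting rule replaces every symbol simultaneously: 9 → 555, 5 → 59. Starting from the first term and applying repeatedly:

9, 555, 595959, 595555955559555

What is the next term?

Rewriting the 15 symbols of 595555955559555 one by one yields 59 555 59 59 59 59 555 59 59 59 59 555 59 59 59; concatenated:

595555959595955559595959555595959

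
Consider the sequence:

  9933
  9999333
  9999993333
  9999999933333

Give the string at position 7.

9999999999999933333333

The n-th term is 2n 9's then n+1 3's (n = 1, 2, …).
For term 7, n = 7, so the run lengths are 14, 8.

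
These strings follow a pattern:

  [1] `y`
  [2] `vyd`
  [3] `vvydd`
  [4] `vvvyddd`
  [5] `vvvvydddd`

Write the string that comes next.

Each term wraps the previous one in v on the left and d on the right.
So the next term is v·vvvvydddd·d.

vvvvvyddddd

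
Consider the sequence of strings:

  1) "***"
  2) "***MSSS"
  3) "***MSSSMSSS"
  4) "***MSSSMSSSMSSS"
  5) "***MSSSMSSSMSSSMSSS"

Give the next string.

The strings grow by a fixed suffix MSSS each time.
Applying this once more to ***MSSSMSSSMSSSMSSS:

***MSSSMSSSMSSSMSSSMSSS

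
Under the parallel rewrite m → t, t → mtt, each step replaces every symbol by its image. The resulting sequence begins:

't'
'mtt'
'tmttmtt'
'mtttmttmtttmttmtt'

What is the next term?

tmttmttmtttmttmtttmttmttmtttmttmtttmttmtt

Applying the rule to each of the 17 symbols of mtttmttmtttmttmtt gives the pieces t mtt mtt mtt t mtt mtt t mtt mtt mtt t mtt mtt t mtt mtt, which concatenate to the answer.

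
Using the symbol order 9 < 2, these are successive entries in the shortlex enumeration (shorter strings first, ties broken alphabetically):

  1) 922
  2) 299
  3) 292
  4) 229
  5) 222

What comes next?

9999

After 222 the length-3 strings are exhausted; the first length-4 string is 4 copies of 9.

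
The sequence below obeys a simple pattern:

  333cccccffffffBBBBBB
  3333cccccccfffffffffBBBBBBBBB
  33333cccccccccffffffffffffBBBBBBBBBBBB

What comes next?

333333cccccccccccfffffffffffffffBBBBBBBBBBBBBBB

The n-th term is n+1 3's then 2n+1 c's then 3n f's then 3n B's, where the shown terms are n = 2, 3, 4.
For the next term, n = 5, so the run lengths are 6, 11, 15, 15.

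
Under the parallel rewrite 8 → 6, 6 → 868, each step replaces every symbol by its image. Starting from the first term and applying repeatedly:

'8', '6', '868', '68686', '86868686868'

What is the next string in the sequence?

Rewriting each symbol of 86868686868: 8→6, 6→868, 8→6, 6→868, 8→6, 6→868, 8→6, 6→868, 8→6, 6→868, 8→6, which concatenates to 6 868 6 868 6 868 6 868 6 868 6.

686868686868686868686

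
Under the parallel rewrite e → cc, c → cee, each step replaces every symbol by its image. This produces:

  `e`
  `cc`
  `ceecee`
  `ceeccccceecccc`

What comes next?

ceeccccceeceeceeceeceeccccceeceeceecee

Applying the rule to each of the 14 symbols of ceeccccceecccc gives the pieces cee cc cc cee cee cee cee cee cc cc cee cee cee cee, which concatenate to the answer.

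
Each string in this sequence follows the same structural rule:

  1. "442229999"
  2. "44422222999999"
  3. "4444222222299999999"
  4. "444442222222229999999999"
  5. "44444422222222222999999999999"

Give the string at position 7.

Term n consists of n+1 4's, followed by 2n+1 2's, followed by 2n+2 9's (n = 1, 2, …).
For term 7, n = 7, so the run lengths are 8, 15, 16.

444444442222222222222229999999999999999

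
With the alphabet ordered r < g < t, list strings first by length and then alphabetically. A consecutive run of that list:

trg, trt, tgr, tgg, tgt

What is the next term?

The successor of tgt increments the rightmost position that isn't already t and resets every position after it to r.

ttr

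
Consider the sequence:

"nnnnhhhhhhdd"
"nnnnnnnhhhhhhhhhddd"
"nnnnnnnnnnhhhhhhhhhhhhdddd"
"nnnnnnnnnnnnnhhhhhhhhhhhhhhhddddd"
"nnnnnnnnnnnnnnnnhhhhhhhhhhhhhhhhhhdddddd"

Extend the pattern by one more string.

Term n consists of 3n+1 n's, followed by 3n+3 h's, followed by n+1 d's (n = 1, 2, …).
At n = 6 the blocks have lengths 19, 21, 7.

nnnnnnnnnnnnnnnnnnnhhhhhhhhhhhhhhhhhhhhhddddddd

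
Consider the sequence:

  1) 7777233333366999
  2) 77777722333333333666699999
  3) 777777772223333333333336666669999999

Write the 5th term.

Each string has the form 7^{2n+2} 2^{n} 3^{3n+3} 6^{2n} 9^{2n+1} (n = 1, 2, …).
Setting n = 5 gives 12, 5, 18, 10, 11 characters in each block.

77777777777722222333333333333333333666666666699999999999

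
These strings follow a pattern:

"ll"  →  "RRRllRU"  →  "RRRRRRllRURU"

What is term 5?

RRRRRRRRRRRRllRURURURU

Every step adds RRR to the front and RU to the end of the previous string.
From RRRRRRllRURU, 2 further steps: RRRRRRllRURU → RRRRRRRRRllRURURU → (answer).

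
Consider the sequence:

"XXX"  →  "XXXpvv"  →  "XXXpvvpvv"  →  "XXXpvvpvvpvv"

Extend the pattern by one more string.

XXXpvvpvvpvvpvv

Each term is the previous one with pvv appended.
So the next term is XXXpvvpvvpvv·pvv.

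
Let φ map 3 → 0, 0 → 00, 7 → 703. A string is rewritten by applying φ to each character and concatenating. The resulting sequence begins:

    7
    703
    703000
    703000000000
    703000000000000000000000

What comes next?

703000000000000000000000000000000000000000000000

Replace each of the 24 characters of 703000000000000000000000 in place — 703 00 0 00 00 00 00 00 00 00 00 00 00 00 00 00 00 00 00 00 00 00 00 00 — and concatenate.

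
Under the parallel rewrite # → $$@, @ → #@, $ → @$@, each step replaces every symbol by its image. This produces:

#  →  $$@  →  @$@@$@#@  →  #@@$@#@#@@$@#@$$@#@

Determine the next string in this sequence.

Rewriting the 19 symbols of #@@$@#@#@@$@#@$$@#@ one by one yields $$@ #@ #@ @$@ #@ $$@ #@ $$@ #@ #@ @$@ #@ $$@ #@ @$@ @$@ #@ $$@ #@; concatenated:

$$@#@#@@$@#@$$@#@$$@#@#@@$@#@$$@#@@$@@$@#@$$@#@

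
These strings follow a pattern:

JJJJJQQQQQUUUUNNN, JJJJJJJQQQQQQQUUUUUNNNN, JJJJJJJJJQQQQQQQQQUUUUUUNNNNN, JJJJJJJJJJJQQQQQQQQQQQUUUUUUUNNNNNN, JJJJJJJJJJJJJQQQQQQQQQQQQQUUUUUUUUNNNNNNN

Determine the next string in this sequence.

The n-th term is 2n+3 J's then 2n+3 Q's then n+3 U's then n+2 N's (n = 1, 2, …).
At n = 6 the blocks have lengths 15, 15, 9, 8.

JJJJJJJJJJJJJJJQQQQQQQQQQQQQQQUUUUUUUUUNNNNNNNN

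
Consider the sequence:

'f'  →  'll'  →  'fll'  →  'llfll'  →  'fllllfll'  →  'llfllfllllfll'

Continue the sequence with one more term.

This is a Fibonacci-style word recurrence s(k) = s(k−2)·s(k−1): e.g. f·ll = fll.
The next term joins fllllfll and llfllfllllfll.

fllllfllllfllfllllfll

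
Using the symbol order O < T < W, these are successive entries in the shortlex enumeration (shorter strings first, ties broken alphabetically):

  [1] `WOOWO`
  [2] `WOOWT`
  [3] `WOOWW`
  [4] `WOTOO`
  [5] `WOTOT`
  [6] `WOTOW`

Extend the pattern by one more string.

Find the rightmost character of WOTOW below W, bump it to the next letter, and reset everything to its right to O.

WOTTO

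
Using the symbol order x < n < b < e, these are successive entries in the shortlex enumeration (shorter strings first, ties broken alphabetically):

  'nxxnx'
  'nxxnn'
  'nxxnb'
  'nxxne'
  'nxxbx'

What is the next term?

nxxbn

Treat nxxbx as a base-4 numeral over the given alphabet and add one, carrying through any trailing e's.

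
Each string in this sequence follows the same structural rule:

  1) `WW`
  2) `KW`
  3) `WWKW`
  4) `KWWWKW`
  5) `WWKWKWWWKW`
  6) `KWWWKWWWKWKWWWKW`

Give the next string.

Each term (from the third on) is the two preceding terms concatenated in order: term 3 = WW·KW = WWKW.
The next term joins WWKWKWWWKW and KWWWKWWWKWKWWWKW.

WWKWKWWWKWKWWWKWWWKWKWWWKW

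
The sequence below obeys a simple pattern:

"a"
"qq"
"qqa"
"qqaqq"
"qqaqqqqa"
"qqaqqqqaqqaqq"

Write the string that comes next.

This is a Fibonacci-style word recurrence s(k) = s(k−1)·s(k−2): e.g. qq·a = qqa.
Continuing: qqaqqqqaqqaqq · qqaqqqqa gives term 7.

qqaqqqqaqqaqqqqaqqqqa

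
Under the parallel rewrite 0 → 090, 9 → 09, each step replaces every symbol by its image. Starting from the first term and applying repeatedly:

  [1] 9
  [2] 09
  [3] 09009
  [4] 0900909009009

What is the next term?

φ(0900909009009) expands symbol-by-symbol to 090 09 090 090 09 090 09 090 090 09 090 090 09; joining the 13 pieces gives the next term.

0900909009009090090900900909009009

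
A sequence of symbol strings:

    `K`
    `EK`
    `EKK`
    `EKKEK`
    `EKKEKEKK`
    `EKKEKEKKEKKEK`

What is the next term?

EKKEKEKKEKKEKEKKEKEKK

This is a Fibonacci-style word recurrence s(k) = s(k−1)·s(k−2): e.g. EK·K = EKK.
So term 7 is EKKEKEKKEKKEK·EKKEKEKK.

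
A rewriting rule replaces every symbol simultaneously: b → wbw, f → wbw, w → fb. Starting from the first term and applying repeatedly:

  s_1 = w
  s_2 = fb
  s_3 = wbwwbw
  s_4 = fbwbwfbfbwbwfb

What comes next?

wbwwbwfbwbwfbwbwwbwwbwwbwfbwbwfbwbwwbw

Applying the rule to each of the 14 symbols of fbwbwfbfbwbwfb gives the pieces wbw wbw fb wbw fb wbw wbw wbw wbw fb wbw fb wbw wbw, which concatenate to the answer.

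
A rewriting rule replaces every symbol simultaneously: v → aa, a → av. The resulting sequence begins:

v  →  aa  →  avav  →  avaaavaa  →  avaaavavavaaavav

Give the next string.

Rewriting the 16 symbols of avaaavavavaaavav one by one yields av aa av av av aa av aa av aa av av av aa av aa; concatenated:

avaaavavavaaavaaavaaavavavaaavaa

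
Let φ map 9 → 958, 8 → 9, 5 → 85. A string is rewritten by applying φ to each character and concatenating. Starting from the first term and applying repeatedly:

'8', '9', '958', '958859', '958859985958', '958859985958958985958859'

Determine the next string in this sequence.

958859985958958985958859958859958985958859985958

Applying the rule to each of the 24 symbols of 958859985958958985958859 gives the pieces 958 85 9 9 85 958 958 9 85 958 85 9 958 85 9 958 9 85 958 85 9 9 85 958, which concatenate to the answer.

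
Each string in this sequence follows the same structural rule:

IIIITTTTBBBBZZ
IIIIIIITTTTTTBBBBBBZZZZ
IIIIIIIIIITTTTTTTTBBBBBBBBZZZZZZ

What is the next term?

IIIIIIIIIIIIITTTTTTTTTTBBBBBBBBBBZZZZZZZZ

Each string has the form I^{3n+1} T^{2n+2} B^{2n+2} Z^{2n} (n = 1, 2, …).
At n = 4 the blocks have lengths 13, 10, 10, 8.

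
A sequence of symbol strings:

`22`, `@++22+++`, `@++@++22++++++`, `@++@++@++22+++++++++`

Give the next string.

@++@++@++@++22++++++++++++

Every step adds @++ to the front and +++ to the end of the previous string.
One more step from @++@++@++22+++++++++ gives the answer.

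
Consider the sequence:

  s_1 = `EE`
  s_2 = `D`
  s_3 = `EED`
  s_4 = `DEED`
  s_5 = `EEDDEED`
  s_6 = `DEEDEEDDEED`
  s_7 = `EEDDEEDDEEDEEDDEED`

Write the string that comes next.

This is a Fibonacci-style word recurrence s(k) = s(k−2)·s(k−1): e.g. EE·D = EED.
Continuing: DEEDEEDDEED · EEDDEEDDEEDEEDDEED gives term 8.

DEEDEEDDEEDEEDDEEDDEEDEEDDEED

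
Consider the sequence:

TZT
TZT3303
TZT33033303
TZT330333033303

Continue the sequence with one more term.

Each term is the previous one with 3303 appended.
Applying this once more to TZT330333033303:

TZT3303330333033303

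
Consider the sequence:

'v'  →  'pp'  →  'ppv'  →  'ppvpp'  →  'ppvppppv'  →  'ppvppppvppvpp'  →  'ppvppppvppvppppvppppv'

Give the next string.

Each term (from the third on) is the previous term followed by the one before it: term 3 = pp·v = ppv.
The next term joins ppvppppvppvppppvppppv and ppvppppvppvpp.

ppvppppvppvppppvppppvppvppppvppvpp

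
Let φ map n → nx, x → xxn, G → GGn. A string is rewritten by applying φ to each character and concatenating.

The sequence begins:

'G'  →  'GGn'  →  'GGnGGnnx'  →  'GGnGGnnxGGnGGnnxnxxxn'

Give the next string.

Applying the rule to each of the 21 symbols of GGnGGnnxGGnGGnnxnxxxn gives the pieces GGn GGn nx GGn GGn nx nx xxn GGn GGn nx GGn GGn nx nx xxn nx xxn xxn xxn nx, which concatenate to the answer.

GGnGGnnxGGnGGnnxnxxxnGGnGGnnxGGnGGnnxnxxxnnxxxnxxnxxnnx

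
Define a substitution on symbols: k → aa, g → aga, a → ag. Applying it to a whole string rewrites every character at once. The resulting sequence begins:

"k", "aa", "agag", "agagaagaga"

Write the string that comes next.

agagaagagaagagagaagagaag

Apply φ to agagaagaga symbol by symbol: a→ag, g→aga, a→ag, g→aga, a→ag, a→ag, g→aga, a→ag, g→aga, a→ag; joined: ag aga ag aga ag ag aga ag aga ag.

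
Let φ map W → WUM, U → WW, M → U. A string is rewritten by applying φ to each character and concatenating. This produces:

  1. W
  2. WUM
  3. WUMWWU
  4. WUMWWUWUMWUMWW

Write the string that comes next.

Applying the rule to each of the 14 symbols of WUMWWUWUMWUMWW gives the pieces WUM WW U WUM WUM WW WUM WW U WUM WW U WUM WUM, which concatenate to the answer.

WUMWWUWUMWUMWWWUMWWUWUMWWUWUMWUM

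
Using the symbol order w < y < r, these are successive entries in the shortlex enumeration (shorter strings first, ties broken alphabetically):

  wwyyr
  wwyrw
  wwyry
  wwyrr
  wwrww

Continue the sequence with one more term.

wwrwy

Treat wwrww as a base-3 numeral over the given alphabet and add one, carrying through any trailing r's.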